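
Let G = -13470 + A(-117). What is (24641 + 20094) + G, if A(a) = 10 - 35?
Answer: 31240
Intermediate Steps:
A(a) = -25
G = -13495 (G = -13470 - 25 = -13495)
(24641 + 20094) + G = (24641 + 20094) - 13495 = 44735 - 13495 = 31240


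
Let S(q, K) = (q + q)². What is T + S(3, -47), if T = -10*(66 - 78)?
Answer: 156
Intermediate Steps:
S(q, K) = 4*q² (S(q, K) = (2*q)² = 4*q²)
T = 120 (T = -10*(-12) = 120)
T + S(3, -47) = 120 + 4*3² = 120 + 4*9 = 120 + 36 = 156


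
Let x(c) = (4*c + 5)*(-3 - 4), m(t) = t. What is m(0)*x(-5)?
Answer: 0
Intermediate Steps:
x(c) = -35 - 28*c (x(c) = (5 + 4*c)*(-7) = -35 - 28*c)
m(0)*x(-5) = 0*(-35 - 28*(-5)) = 0*(-35 + 140) = 0*105 = 0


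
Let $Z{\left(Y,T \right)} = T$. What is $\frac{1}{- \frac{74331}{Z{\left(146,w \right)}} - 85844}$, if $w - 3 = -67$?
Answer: $- \frac{64}{5419685} \approx -1.1809 \cdot 10^{-5}$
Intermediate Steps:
$w = -64$ ($w = 3 - 67 = -64$)
$\frac{1}{- \frac{74331}{Z{\left(146,w \right)}} - 85844} = \frac{1}{- \frac{74331}{-64} - 85844} = \frac{1}{\left(-74331\right) \left(- \frac{1}{64}\right) - 85844} = \frac{1}{\frac{74331}{64} - 85844} = \frac{1}{- \frac{5419685}{64}} = - \frac{64}{5419685}$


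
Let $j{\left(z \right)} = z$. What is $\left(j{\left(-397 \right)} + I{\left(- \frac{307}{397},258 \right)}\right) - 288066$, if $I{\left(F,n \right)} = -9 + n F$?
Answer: $- \frac{114602590}{397} \approx -2.8867 \cdot 10^{5}$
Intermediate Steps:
$I{\left(F,n \right)} = -9 + F n$
$\left(j{\left(-397 \right)} + I{\left(- \frac{307}{397},258 \right)}\right) - 288066 = \left(-397 + \left(-9 + - \frac{307}{397} \cdot 258\right)\right) - 288066 = \left(-397 + \left(-9 + \left(-307\right) \frac{1}{397} \cdot 258\right)\right) - 288066 = \left(-397 - \frac{82779}{397}\right) - 288066 = - \frac{240388}{397} - 288066 = - \frac{114602590}{397}$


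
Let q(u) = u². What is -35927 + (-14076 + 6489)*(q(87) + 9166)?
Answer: -127004372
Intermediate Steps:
-35927 + (-14076 + 6489)*(q(87) + 9166) = -35927 + (-14076 + 6489)*(87² + 9166) = -35927 - 7587*(7569 + 9166) = -35927 - 7587*16735 = -35927 - 126968445 = -127004372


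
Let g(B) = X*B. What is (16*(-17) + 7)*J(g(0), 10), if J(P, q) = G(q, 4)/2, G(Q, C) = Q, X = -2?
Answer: -1325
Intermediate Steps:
g(B) = -2*B
J(P, q) = q/2
(16*(-17) + 7)*J(g(0), 10) = (16*(-17) + 7)*((1/2)*10) = (-272 + 7)*5 = -265*5 = -1325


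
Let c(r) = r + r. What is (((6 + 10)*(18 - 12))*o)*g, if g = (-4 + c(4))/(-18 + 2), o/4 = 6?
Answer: -576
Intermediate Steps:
o = 24 (o = 4*6 = 24)
c(r) = 2*r
g = -¼ (g = (-4 + 2*4)/(-18 + 2) = (-4 + 8)/(-16) = 4*(-1/16) = -¼ ≈ -0.25000)
(((6 + 10)*(18 - 12))*o)*g = (((6 + 10)*(18 - 12))*24)*(-¼) = ((16*6)*24)*(-¼) = (96*24)*(-¼) = 2304*(-¼) = -576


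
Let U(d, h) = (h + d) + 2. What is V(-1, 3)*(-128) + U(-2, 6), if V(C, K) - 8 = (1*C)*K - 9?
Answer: 518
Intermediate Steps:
U(d, h) = 2 + d + h (U(d, h) = (d + h) + 2 = 2 + d + h)
V(C, K) = -1 + C*K (V(C, K) = 8 + ((1*C)*K - 9) = 8 + (C*K - 9) = 8 + (-9 + C*K) = -1 + C*K)
V(-1, 3)*(-128) + U(-2, 6) = (-1 - 1*3)*(-128) + (2 - 2 + 6) = (-1 - 3)*(-128) + 6 = -4*(-128) + 6 = 512 + 6 = 518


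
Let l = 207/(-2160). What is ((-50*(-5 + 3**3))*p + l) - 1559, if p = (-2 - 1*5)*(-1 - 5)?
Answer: -11462183/240 ≈ -47759.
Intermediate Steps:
l = -23/240 (l = 207*(-1/2160) = -23/240 ≈ -0.095833)
p = 42 (p = (-2 - 5)*(-6) = -7*(-6) = 42)
((-50*(-5 + 3**3))*p + l) - 1559 = (-50*(-5 + 3**3)*42 - 23/240) - 1559 = (-50*(-5 + 27)*42 - 23/240) - 1559 = (-50*22*42 - 23/240) - 1559 = (-10*110*42 - 23/240) - 1559 = (-1100*42 - 23/240) - 1559 = (-46200 - 23/240) - 1559 = -11088023/240 - 1559 = -11462183/240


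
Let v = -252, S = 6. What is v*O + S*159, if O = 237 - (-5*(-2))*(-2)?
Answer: -63810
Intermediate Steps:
O = 257 (O = 237 - 10*(-2) = 237 - 1*(-20) = 237 + 20 = 257)
v*O + S*159 = -252*257 + 6*159 = -64764 + 954 = -63810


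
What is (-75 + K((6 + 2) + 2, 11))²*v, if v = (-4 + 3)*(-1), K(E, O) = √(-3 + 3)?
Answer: 5625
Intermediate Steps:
K(E, O) = 0 (K(E, O) = √0 = 0)
v = 1 (v = -1*(-1) = 1)
(-75 + K((6 + 2) + 2, 11))²*v = (-75 + 0)²*1 = (-75)²*1 = 5625*1 = 5625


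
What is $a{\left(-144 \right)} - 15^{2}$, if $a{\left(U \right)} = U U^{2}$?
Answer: $-2986209$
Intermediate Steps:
$a{\left(U \right)} = U^{3}$
$a{\left(-144 \right)} - 15^{2} = \left(-144\right)^{3} - 15^{2} = -2985984 - 225 = -2986209$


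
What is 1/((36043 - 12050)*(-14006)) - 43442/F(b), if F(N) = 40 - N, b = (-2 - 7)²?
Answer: 14598508507395/13777884278 ≈ 1059.6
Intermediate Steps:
b = 81 (b = (-9)² = 81)
1/((36043 - 12050)*(-14006)) - 43442/F(b) = 1/((36043 - 12050)*(-14006)) - 43442/(40 - 1*81) = -1/14006/23993 - 43442/(40 - 81) = (1/23993)*(-1/14006) - 43442/(-41) = -1/336045958 - 43442*(-1/41) = -1/336045958 + 43442/41 = 14598508507395/13777884278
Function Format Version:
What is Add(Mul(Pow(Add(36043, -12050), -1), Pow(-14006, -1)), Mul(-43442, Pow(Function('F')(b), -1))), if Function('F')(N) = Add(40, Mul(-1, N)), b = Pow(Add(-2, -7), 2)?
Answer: Rational(14598508507395, 13777884278) ≈ 1059.6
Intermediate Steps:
b = 81 (b = Pow(-9, 2) = 81)
Add(Mul(Pow(Add(36043, -12050), -1), Pow(-14006, -1)), Mul(-43442, Pow(Function('F')(b), -1))) = Add(Mul(Pow(Add(36043, -12050), -1), Pow(-14006, -1)), Mul(-43442, Pow(Add(40, Mul(-1, 81)), -1))) = Add(Mul(Pow(23993, -1), Rational(-1, 14006)), Mul(-43442, Pow(Add(40, -81), -1))) = Add(Mul(Rational(1, 23993), Rational(-1, 14006)), Mul(-43442, Pow(-41, -1))) = Add(Rational(-1, 336045958), Mul(-43442, Rational(-1, 41))) = Add(Rational(-1, 336045958), Rational(43442, 41)) = Rational(14598508507395, 13777884278)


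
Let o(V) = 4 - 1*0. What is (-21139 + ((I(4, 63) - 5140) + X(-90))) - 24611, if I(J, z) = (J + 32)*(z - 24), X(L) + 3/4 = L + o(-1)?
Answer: -198291/4 ≈ -49573.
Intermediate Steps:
o(V) = 4 (o(V) = 4 + 0 = 4)
X(L) = 13/4 + L (X(L) = -¾ + (L + 4) = -¾ + (4 + L) = 13/4 + L)
I(J, z) = (-24 + z)*(32 + J) (I(J, z) = (32 + J)*(-24 + z) = (-24 + z)*(32 + J))
(-21139 + ((I(4, 63) - 5140) + X(-90))) - 24611 = (-21139 + (((-768 - 24*4 + 32*63 + 4*63) - 5140) + (13/4 - 90))) - 24611 = (-21139 + (((-768 - 96 + 2016 + 252) - 5140) - 347/4)) - 24611 = (-21139 + ((1404 - 5140) - 347/4)) - 24611 = (-21139 + (-3736 - 347/4)) - 24611 = (-21139 - 15291/4) - 24611 = -99847/4 - 24611 = -198291/4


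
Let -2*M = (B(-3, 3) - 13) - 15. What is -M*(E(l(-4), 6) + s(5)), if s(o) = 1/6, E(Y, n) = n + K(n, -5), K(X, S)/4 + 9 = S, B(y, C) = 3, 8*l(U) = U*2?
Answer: 7475/12 ≈ 622.92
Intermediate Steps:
l(U) = U/4 (l(U) = (U*2)/8 = (2*U)/8 = U/4)
K(X, S) = -36 + 4*S
E(Y, n) = -56 + n (E(Y, n) = n + (-36 + 4*(-5)) = n + (-36 - 20) = n - 56 = -56 + n)
s(o) = ⅙
M = 25/2 (M = -((3 - 13) - 15)/2 = -(-10 - 15)/2 = -½*(-25) = 25/2 ≈ 12.500)
-M*(E(l(-4), 6) + s(5)) = -25*((-56 + 6) + ⅙)/2 = -25*(-50 + ⅙)/2 = -25*(-299)/(2*6) = -1*(-7475/12) = 7475/12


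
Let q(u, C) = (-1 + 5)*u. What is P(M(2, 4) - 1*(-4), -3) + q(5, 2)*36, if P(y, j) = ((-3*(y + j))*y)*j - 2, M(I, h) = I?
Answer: 880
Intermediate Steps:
q(u, C) = 4*u
P(y, j) = -2 + j*y*(-3*j - 3*y) (P(y, j) = ((-3*(j + y))*y)*j - 2 = ((-3*j - 3*y)*y)*j - 2 = (y*(-3*j - 3*y))*j - 2 = j*y*(-3*j - 3*y) - 2 = -2 + j*y*(-3*j - 3*y))
P(M(2, 4) - 1*(-4), -3) + q(5, 2)*36 = (-2 - 3*(-3)*(2 - 1*(-4))² - 3*(2 - 1*(-4))*(-3)²) + (4*5)*36 = (-2 - 3*(-3)*(2 + 4)² - 3*(2 + 4)*9) + 20*36 = (-2 - 3*(-3)*6² - 3*6*9) + 720 = (-2 - 3*(-3)*36 - 162) + 720 = (-2 + 324 - 162) + 720 = 160 + 720 = 880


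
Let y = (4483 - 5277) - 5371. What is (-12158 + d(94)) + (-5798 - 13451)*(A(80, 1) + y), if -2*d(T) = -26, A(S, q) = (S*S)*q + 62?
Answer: -5729098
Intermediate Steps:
A(S, q) = 62 + q*S² (A(S, q) = S²*q + 62 = q*S² + 62 = 62 + q*S²)
y = -6165 (y = -794 - 5371 = -6165)
d(T) = 13 (d(T) = -½*(-26) = 13)
(-12158 + d(94)) + (-5798 - 13451)*(A(80, 1) + y) = (-12158 + 13) + (-5798 - 13451)*((62 + 1*80²) - 6165) = -12145 - 19249*((62 + 1*6400) - 6165) = -12145 - 19249*((62 + 6400) - 6165) = -12145 - 19249*(6462 - 6165) = -12145 - 19249*297 = -12145 - 5716953 = -5729098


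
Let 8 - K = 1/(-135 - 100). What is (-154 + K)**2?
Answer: 1177107481/55225 ≈ 21315.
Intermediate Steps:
K = 1881/235 (K = 8 - 1/(-135 - 100) = 8 - 1/(-235) = 8 - 1*(-1/235) = 8 + 1/235 = 1881/235 ≈ 8.0043)
(-154 + K)**2 = (-154 + 1881/235)**2 = (-34309/235)**2 = 1177107481/55225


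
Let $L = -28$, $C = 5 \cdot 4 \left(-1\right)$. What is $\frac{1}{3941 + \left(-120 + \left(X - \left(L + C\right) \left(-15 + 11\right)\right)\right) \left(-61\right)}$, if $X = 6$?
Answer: $\frac{1}{22607} \approx 4.4234 \cdot 10^{-5}$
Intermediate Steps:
$C = -20$ ($C = 20 \left(-1\right) = -20$)
$\frac{1}{3941 + \left(-120 + \left(X - \left(L + C\right) \left(-15 + 11\right)\right)\right) \left(-61\right)} = \frac{1}{3941 + \left(-120 + \left(6 - \left(-28 - 20\right) \left(-15 + 11\right)\right)\right) \left(-61\right)} = \frac{1}{3941 + \left(-120 + \left(6 - \left(-48\right) \left(-4\right)\right)\right) \left(-61\right)} = \frac{1}{3941 + \left(-120 + \left(6 - 192\right)\right) \left(-61\right)} = \frac{1}{3941 + \left(-120 - 186\right) \left(-61\right)} = \frac{1}{3941 - -18666} = \frac{1}{3941 + 18666} = \frac{1}{22607}$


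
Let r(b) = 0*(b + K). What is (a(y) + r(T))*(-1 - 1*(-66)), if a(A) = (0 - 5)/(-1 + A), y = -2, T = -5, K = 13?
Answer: 325/3 ≈ 108.33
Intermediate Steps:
r(b) = 0 (r(b) = 0*(b + 13) = 0*(13 + b) = 0)
a(A) = -5/(-1 + A)
(a(y) + r(T))*(-1 - 1*(-66)) = (-5/(-1 - 2) + 0)*(-1 - 1*(-66)) = (-5/(-3) + 0)*(-1 + 66) = (-5*(-⅓) + 0)*65 = (5/3 + 0)*65 = (5/3)*65 = 325/3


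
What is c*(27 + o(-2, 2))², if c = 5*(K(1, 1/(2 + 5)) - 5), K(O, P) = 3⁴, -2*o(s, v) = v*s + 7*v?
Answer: 183920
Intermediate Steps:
o(s, v) = -7*v/2 - s*v/2 (o(s, v) = -(v*s + 7*v)/2 = -(s*v + 7*v)/2 = -(7*v + s*v)/2 = -7*v/2 - s*v/2)
K(O, P) = 81
c = 380 (c = 5*(81 - 5) = 5*76 = 380)
c*(27 + o(-2, 2))² = 380*(27 - ½*2*(7 - 2))² = 380*(27 - ½*2*5)² = 380*(27 - 5)² = 380*22² = 380*484 = 183920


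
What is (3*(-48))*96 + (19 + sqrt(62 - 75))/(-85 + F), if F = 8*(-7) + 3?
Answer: -1907731/138 - I*sqrt(13)/138 ≈ -13824.0 - 0.026127*I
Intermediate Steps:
F = -53 (F = -56 + 3 = -53)
(3*(-48))*96 + (19 + sqrt(62 - 75))/(-85 + F) = (3*(-48))*96 + (19 + sqrt(62 - 75))/(-85 - 53) = -144*96 + (19 + sqrt(-13))/(-138) = -13824 + (19 + I*sqrt(13))*(-1/138) = -13824 + (-19/138 - I*sqrt(13)/138) = -1907731/138 - I*sqrt(13)/138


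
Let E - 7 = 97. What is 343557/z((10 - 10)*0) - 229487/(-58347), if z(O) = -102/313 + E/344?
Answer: -269792584687682/18495999 ≈ -1.4587e+7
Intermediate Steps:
E = 104 (E = 7 + 97 = 104)
z(O) = -317/13459 (z(O) = -102/313 + 104/344 = -102*1/313 + 104*(1/344) = -102/313 + 13/43 = -317/13459)
343557/z((10 - 10)*0) - 229487/(-58347) = 343557/(-317/13459) - 229487/(-58347) = 343557*(-13459/317) - 229487*(-1/58347) = -4623933663/317 + 229487/58347 = -269792584687682/18495999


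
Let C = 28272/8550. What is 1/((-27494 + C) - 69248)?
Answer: -75/7255402 ≈ -1.0337e-5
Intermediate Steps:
C = 248/75 (C = 28272*(1/8550) = 248/75 ≈ 3.3067)
1/((-27494 + C) - 69248) = 1/((-27494 + 248/75) - 69248) = 1/(-2061802/75 - 69248) = 1/(-7255402/75) = -75/7255402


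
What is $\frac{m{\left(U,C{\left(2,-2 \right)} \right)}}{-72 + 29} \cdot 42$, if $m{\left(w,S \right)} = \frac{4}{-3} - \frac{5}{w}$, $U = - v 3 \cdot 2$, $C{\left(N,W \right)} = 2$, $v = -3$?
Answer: $\frac{203}{129} \approx 1.5736$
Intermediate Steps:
$U = 18$ ($U = - \left(-3\right) 3 \cdot 2 = - \left(-9\right) 2 = \left(-1\right) \left(-18\right) = 18$)
$m{\left(w,S \right)} = - \frac{4}{3} - \frac{5}{w}$ ($m{\left(w,S \right)} = 4 \left(- \frac{1}{3}\right) - \frac{5}{w} = - \frac{4}{3} - \frac{5}{w}$)
$\frac{m{\left(U,C{\left(2,-2 \right)} \right)}}{-72 + 29} \cdot 42 = \frac{- \frac{4}{3} - \frac{5}{18}}{-72 + 29} \cdot 42 = \frac{- \frac{4}{3} - \frac{5}{18}}{-43} \cdot 42 = \left(- \frac{4}{3} - \frac{5}{18}\right) \left(- \frac{1}{43}\right) 42 = \left(- \frac{29}{18}\right) \left(- \frac{1}{43}\right) 42 = \frac{29}{774} \cdot 42 = \frac{203}{129}$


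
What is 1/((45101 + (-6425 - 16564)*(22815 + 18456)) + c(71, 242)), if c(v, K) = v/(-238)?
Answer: -238/225798672555 ≈ -1.0540e-9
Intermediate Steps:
c(v, K) = -v/238 (c(v, K) = v*(-1/238) = -v/238)
1/((45101 + (-6425 - 16564)*(22815 + 18456)) + c(71, 242)) = 1/((45101 + (-6425 - 16564)*(22815 + 18456)) - 1/238*71) = 1/((45101 - 22989*41271) - 71/238) = 1/((45101 - 948779019) - 71/238) = 1/(-948733918 - 71/238) = 1/(-225798672555/238) = -238/225798672555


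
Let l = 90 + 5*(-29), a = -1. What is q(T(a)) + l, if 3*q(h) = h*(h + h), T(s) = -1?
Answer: -163/3 ≈ -54.333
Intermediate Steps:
l = -55 (l = 90 - 145 = -55)
q(h) = 2*h**2/3 (q(h) = (h*(h + h))/3 = (h*(2*h))/3 = (2*h**2)/3 = 2*h**2/3)
q(T(a)) + l = (2/3)*(-1)**2 - 55 = (2/3)*1 - 55 = 2/3 - 55 = -163/3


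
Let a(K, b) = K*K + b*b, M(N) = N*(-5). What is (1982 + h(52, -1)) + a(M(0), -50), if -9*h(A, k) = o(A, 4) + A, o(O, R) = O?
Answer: 40234/9 ≈ 4470.4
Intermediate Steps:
M(N) = -5*N
h(A, k) = -2*A/9 (h(A, k) = -(A + A)/9 = -2*A/9)
a(K, b) = K**2 + b**2
(1982 + h(52, -1)) + a(M(0), -50) = (1982 - 2/9*52) + ((-5*0)**2 + (-50)**2) = (1982 - 104/9) + (0**2 + 2500) = 17734/9 + (0 + 2500) = 17734/9 + 2500 = 40234/9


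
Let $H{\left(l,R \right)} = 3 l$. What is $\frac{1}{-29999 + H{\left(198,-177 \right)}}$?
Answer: $- \frac{1}{29405} \approx -3.4008 \cdot 10^{-5}$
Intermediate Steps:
$\frac{1}{-29999 + H{\left(198,-177 \right)}} = \frac{1}{-29999 + 3 \cdot 198} = \frac{1}{-29999 + 594} = \frac{1}{-29405} = - \frac{1}{29405}$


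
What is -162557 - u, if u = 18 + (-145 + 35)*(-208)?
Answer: -185455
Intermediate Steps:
u = 22898 (u = 18 - 110*(-208) = 18 + 22880 = 22898)
-162557 - u = -162557 - 1*22898 = -162557 - 22898 = -185455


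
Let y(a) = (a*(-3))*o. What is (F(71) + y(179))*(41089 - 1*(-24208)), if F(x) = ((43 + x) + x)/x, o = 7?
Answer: -17414971088/71 ≈ -2.4528e+8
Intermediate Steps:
y(a) = -21*a (y(a) = (a*(-3))*7 = -3*a*7 = -21*a)
F(x) = (43 + 2*x)/x
(F(71) + y(179))*(41089 - 1*(-24208)) = ((2 + 43/71) - 21*179)*(41089 - 1*(-24208)) = ((2 + 43*(1/71)) - 3759)*(41089 + 24208) = ((2 + 43/71) - 3759)*65297 = (185/71 - 3759)*65297 = -266704/71*65297 = -17414971088/71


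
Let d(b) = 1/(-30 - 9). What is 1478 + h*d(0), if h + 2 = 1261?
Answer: 56383/39 ≈ 1445.7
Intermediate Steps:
h = 1259 (h = -2 + 1261 = 1259)
d(b) = -1/39 (d(b) = 1/(-39) = -1/39)
1478 + h*d(0) = 1478 + 1259*(-1/39) = 1478 - 1259/39 = 56383/39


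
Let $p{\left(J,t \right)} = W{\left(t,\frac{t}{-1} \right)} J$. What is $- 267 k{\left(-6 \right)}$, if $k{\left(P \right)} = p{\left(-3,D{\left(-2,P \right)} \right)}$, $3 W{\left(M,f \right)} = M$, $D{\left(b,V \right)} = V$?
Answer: $-1602$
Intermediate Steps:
$W{\left(M,f \right)} = \frac{M}{3}$
$p{\left(J,t \right)} = \frac{J t}{3}$ ($p{\left(J,t \right)} = \frac{t}{3} J = \frac{J t}{3}$)
$k{\left(P \right)} = - P$ ($k{\left(P \right)} = \frac{1}{3} \left(-3\right) P = - P$)
$- 267 k{\left(-6 \right)} = - 267 \left(\left(-1\right) \left(-6\right)\right) = \left(-267\right) 6 = -1602$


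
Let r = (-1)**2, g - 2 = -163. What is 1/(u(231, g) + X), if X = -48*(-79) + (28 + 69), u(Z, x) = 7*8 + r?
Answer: 1/3946 ≈ 0.00025342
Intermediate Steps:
g = -161 (g = 2 - 163 = -161)
r = 1
u(Z, x) = 57 (u(Z, x) = 7*8 + 1 = 56 + 1 = 57)
X = 3889 (X = 3792 + 97 = 3889)
1/(u(231, g) + X) = 1/(57 + 3889) = 1/3946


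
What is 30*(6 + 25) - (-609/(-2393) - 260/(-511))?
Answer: 1136292011/1222823 ≈ 929.24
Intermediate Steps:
30*(6 + 25) - (-609/(-2393) - 260/(-511)) = 30*31 - (-609*(-1/2393) - 260*(-1/511)) = 930 - (609/2393 + 260/511) = 930 - 1*933379/1222823 = 930 - 933379/1222823 = 1136292011/1222823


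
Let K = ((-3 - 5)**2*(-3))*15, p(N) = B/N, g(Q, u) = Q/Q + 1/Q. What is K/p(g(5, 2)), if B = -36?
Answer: 96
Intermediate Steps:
g(Q, u) = 1 + 1/Q
p(N) = -36/N
K = -2880 (K = ((-8)**2*(-3))*15 = (64*(-3))*15 = -192*15 = -2880)
K/p(g(5, 2)) = -2880/((-36*5/(1 + 5))) = -2880/((-36/((1/5)*6))) = -2880/((-36/6/5)) = -2880/((-36*5/6)) = -2880/(-30) = -2880*(-1/30) = 96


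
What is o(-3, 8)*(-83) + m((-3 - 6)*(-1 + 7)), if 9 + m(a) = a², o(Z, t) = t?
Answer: 2243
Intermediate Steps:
m(a) = -9 + a²
o(-3, 8)*(-83) + m((-3 - 6)*(-1 + 7)) = 8*(-83) + (-9 + ((-3 - 6)*(-1 + 7))²) = -664 + (-9 + (-9*6)²) = -664 + (-9 + (-54)²) = -664 + (-9 + 2916) = -664 + 2907 = 2243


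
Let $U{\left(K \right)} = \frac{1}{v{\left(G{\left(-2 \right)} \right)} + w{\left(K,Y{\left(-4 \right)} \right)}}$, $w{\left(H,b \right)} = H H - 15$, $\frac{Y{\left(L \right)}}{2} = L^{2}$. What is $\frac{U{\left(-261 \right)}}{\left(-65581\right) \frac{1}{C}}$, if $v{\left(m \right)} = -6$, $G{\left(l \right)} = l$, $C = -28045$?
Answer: $\frac{5609}{893213220} \approx 6.2796 \cdot 10^{-6}$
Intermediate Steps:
$Y{\left(L \right)} = 2 L^{2}$
$w{\left(H,b \right)} = -15 + H^{2}$ ($w{\left(H,b \right)} = H^{2} - 15 = -15 + H^{2}$)
$U{\left(K \right)} = \frac{1}{-21 + K^{2}}$ ($U{\left(K \right)} = \frac{1}{-6 + \left(-15 + K^{2}\right)} = \frac{1}{-21 + K^{2}}$)
$\frac{U{\left(-261 \right)}}{\left(-65581\right) \frac{1}{C}} = \frac{1}{\left(-21 + \left(-261\right)^{2}\right) \left(- \frac{65581}{-28045}\right)} = \frac{1}{\left(-21 + 68121\right) \left(\left(-65581\right) \left(- \frac{1}{28045}\right)\right)} = \frac{1}{68100 \cdot \frac{65581}{28045}} = \frac{1}{68100} \cdot \frac{28045}{65581} = \frac{5609}{893213220}$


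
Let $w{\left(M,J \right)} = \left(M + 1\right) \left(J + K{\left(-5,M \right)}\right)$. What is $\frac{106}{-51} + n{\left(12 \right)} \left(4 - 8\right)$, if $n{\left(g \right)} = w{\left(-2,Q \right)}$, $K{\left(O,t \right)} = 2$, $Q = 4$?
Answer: $\frac{1118}{51} \approx 21.922$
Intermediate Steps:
$w{\left(M,J \right)} = \left(1 + M\right) \left(2 + J\right)$ ($w{\left(M,J \right)} = \left(M + 1\right) \left(J + 2\right) = \left(1 + M\right) \left(2 + J\right)$)
$n{\left(g \right)} = -6$ ($n{\left(g \right)} = 2 + 4 + 2 \left(-2\right) + 4 \left(-2\right) = 2 + 4 - 4 - 8 = -6$)
$\frac{106}{-51} + n{\left(12 \right)} \left(4 - 8\right) = \frac{106}{-51} - 6 \left(4 - 8\right) = 106 \left(- \frac{1}{51}\right) - 6 \left(4 - 8\right) = - \frac{106}{51} - -24 = - \frac{106}{51} + 24 = \frac{1118}{51}$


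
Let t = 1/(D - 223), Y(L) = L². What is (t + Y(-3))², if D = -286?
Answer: 20976400/259081 ≈ 80.965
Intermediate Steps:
t = -1/509 (t = 1/(-286 - 223) = 1/(-509) = -1/509 ≈ -0.0019646)
(t + Y(-3))² = (-1/509 + (-3)²)² = (-1/509 + 9)² = (4580/509)² = 20976400/259081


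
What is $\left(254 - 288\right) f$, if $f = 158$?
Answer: $-5372$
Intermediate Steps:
$\left(254 - 288\right) f = \left(254 - 288\right) 158 = \left(-34\right) 158 = -5372$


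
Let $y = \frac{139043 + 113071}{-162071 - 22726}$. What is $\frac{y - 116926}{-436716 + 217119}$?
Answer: $\frac{7202608712}{13526955603} \approx 0.53246$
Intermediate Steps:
$y = - \frac{84038}{61599}$ ($y = \frac{252114}{-184797} = 252114 \left(- \frac{1}{184797}\right) = - \frac{84038}{61599} \approx -1.3643$)
$\frac{y - 116926}{-436716 + 217119} = \frac{- \frac{84038}{61599} - 116926}{-436716 + 217119} = - \frac{7202608712}{61599 \left(-219597\right)} = \left(- \frac{7202608712}{61599}\right) \left(- \frac{1}{219597}\right) = \frac{7202608712}{13526955603}$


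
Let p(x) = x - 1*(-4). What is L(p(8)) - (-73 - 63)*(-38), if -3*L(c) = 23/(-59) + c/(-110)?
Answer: -50308861/9735 ≈ -5167.8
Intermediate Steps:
p(x) = 4 + x (p(x) = x + 4 = 4 + x)
L(c) = 23/177 + c/330 (L(c) = -(23/(-59) + c/(-110))/3 = -(23*(-1/59) + c*(-1/110))/3 = -(-23/59 - c/110)/3 = 23/177 + c/330)
L(p(8)) - (-73 - 63)*(-38) = (23/177 + (4 + 8)/330) - (-73 - 63)*(-38) = (23/177 + (1/330)*12) - (-136)*(-38) = (23/177 + 2/55) - 1*5168 = 1619/9735 - 5168 = -50308861/9735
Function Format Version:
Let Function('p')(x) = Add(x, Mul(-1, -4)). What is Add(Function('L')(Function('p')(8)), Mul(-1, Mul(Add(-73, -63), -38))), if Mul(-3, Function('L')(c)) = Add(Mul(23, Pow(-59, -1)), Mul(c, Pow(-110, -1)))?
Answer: Rational(-50308861, 9735) ≈ -5167.8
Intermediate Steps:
Function('p')(x) = Add(4, x) (Function('p')(x) = Add(x, 4) = Add(4, x))
Function('L')(c) = Add(Rational(23, 177), Mul(Rational(1, 330), c)) (Function('L')(c) = Mul(Rational(-1, 3), Add(Mul(23, Pow(-59, -1)), Mul(c, Pow(-110, -1)))) = Mul(Rational(-1, 3), Add(Mul(23, Rational(-1, 59)), Mul(c, Rational(-1, 110)))) = Mul(Rational(-1, 3), Add(Rational(-23, 59), Mul(Rational(-1, 110), c))) = Add(Rational(23, 177), Mul(Rational(1, 330), c)))
Add(Function('L')(Function('p')(8)), Mul(-1, Mul(Add(-73, -63), -38))) = Add(Add(Rational(23, 177), Mul(Rational(1, 330), Add(4, 8))), Mul(-1, Mul(Add(-73, -63), -38))) = Add(Add(Rational(23, 177), Mul(Rational(1, 330), 12)), Mul(-1, Mul(-136, -38))) = Add(Add(Rational(23, 177), Rational(2, 55)), Mul(-1, 5168)) = Add(Rational(1619, 9735), -5168) = Rational(-50308861, 9735)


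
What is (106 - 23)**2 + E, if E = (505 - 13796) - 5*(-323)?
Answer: -4787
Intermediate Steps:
E = -11676 (E = -13291 + 1615 = -11676)
(106 - 23)**2 + E = (106 - 23)**2 - 11676 = 83**2 - 11676 = 6889 - 11676 = -4787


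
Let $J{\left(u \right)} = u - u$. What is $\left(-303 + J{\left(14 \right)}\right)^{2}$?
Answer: $91809$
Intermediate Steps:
$J{\left(u \right)} = 0$
$\left(-303 + J{\left(14 \right)}\right)^{2} = \left(-303 + 0\right)^{2} = \left(-303\right)^{2} = 91809$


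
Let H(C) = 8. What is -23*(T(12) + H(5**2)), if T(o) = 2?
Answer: -230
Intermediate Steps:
-23*(T(12) + H(5**2)) = -23*(2 + 8) = -23*10 = -230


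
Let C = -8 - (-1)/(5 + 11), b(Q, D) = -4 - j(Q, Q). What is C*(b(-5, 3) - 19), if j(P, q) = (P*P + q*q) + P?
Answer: 2159/4 ≈ 539.75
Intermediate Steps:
j(P, q) = P + P² + q² (j(P, q) = (P² + q²) + P = P + P² + q²)
b(Q, D) = -4 - Q - 2*Q² (b(Q, D) = -4 - (Q + Q² + Q²) = -4 - (Q + 2*Q²) = -4 + (-Q - 2*Q²) = -4 - Q - 2*Q²)
C = -127/16 (C = -8 - (-1)/16 = -8 - 1*(-1/16) = -8 + 1/16 = -127/16 ≈ -7.9375)
C*(b(-5, 3) - 19) = -127*((-4 - 1*(-5) - 2*(-5)²) - 19)/16 = -127*((-4 + 5 - 2*25) - 19)/16 = -127*((-4 + 5 - 50) - 19)/16 = -127*(-49 - 19)/16 = -127/16*(-68) = 2159/4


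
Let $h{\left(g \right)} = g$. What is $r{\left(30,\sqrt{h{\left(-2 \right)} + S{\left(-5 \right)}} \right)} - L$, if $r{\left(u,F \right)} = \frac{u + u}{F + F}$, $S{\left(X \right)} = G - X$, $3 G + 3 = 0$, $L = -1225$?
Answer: $1225 + 15 \sqrt{2} \approx 1246.2$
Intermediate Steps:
$G = -1$ ($G = -1 + \frac{1}{3} \cdot 0 = -1 + 0 = -1$)
$S{\left(X \right)} = -1 - X$
$r{\left(u,F \right)} = \frac{u}{F}$ ($r{\left(u,F \right)} = \frac{2 u}{2 F} = 2 u \frac{1}{2 F} = \frac{u}{F}$)
$r{\left(30,\sqrt{h{\left(-2 \right)} + S{\left(-5 \right)}} \right)} - L = \frac{30}{\sqrt{-2 - -4}} - -1225 = \frac{30}{\sqrt{-2 + \left(-1 + 5\right)}} + 1225 = \frac{30}{\sqrt{-2 + 4}} + 1225 = \frac{30}{\sqrt{2}} + 1225 = 30 \frac{\sqrt{2}}{2} + 1225 = 15 \sqrt{2} + 1225 = 1225 + 15 \sqrt{2}$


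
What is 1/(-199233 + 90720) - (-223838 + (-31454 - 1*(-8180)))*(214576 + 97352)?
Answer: 8364307040031167/108513 ≈ 7.7081e+10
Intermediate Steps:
1/(-199233 + 90720) - (-223838 + (-31454 - 1*(-8180)))*(214576 + 97352) = 1/(-108513) - (-223838 + (-31454 + 8180))*311928 = -1/108513 - (-223838 - 23274)*311928 = -1/108513 - (-247112)*311928 = -1/108513 - 1*(-77081151936) = -1/108513 + 77081151936 = 8364307040031167/108513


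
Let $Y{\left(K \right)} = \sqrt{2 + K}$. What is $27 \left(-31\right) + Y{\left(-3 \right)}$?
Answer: $-837 + i \approx -837.0 + 1.0 i$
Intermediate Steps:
$27 \left(-31\right) + Y{\left(-3 \right)} = 27 \left(-31\right) + \sqrt{2 - 3} = -837 + \sqrt{-1} = -837 + i$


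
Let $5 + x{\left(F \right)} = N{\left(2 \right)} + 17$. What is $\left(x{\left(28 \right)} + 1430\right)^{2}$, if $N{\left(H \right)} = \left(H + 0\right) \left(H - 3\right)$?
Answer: $2073600$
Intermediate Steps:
$N{\left(H \right)} = H \left(-3 + H\right)$
$x{\left(F \right)} = 10$ ($x{\left(F \right)} = -5 + \left(2 \left(-3 + 2\right) + 17\right) = -5 + \left(2 \left(-1\right) + 17\right) = -5 + \left(-2 + 17\right) = -5 + 15 = 10$)
$\left(x{\left(28 \right)} + 1430\right)^{2} = \left(10 + 1430\right)^{2} = 1440^{2} = 2073600$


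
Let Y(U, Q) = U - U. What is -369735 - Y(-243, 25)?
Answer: -369735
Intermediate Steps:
Y(U, Q) = 0
-369735 - Y(-243, 25) = -369735 - 1*0 = -369735 + 0 = -369735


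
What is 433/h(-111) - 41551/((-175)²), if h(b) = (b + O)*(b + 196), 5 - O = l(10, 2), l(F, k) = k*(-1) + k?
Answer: -77527027/55186250 ≈ -1.4048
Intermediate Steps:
l(F, k) = 0 (l(F, k) = -k + k = 0)
O = 5 (O = 5 - 1*0 = 5 + 0 = 5)
h(b) = (5 + b)*(196 + b) (h(b) = (b + 5)*(b + 196) = (5 + b)*(196 + b))
433/h(-111) - 41551/((-175)²) = 433/(980 + (-111)² + 201*(-111)) - 41551/((-175)²) = 433/(980 + 12321 - 22311) - 41551/30625 = 433/(-9010) - 41551*1/30625 = 433*(-1/9010) - 41551/30625 = -433/9010 - 41551/30625 = -77527027/55186250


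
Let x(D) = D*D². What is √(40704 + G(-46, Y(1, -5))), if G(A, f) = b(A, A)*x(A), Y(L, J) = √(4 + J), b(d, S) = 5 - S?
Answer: 6*I*√136762 ≈ 2218.9*I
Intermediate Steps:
x(D) = D³
G(A, f) = A³*(5 - A) (G(A, f) = (5 - A)*A³ = A³*(5 - A))
√(40704 + G(-46, Y(1, -5))) = √(40704 + (-46)³*(5 - 1*(-46))) = √(40704 - 97336*(5 + 46)) = √(40704 - 97336*51) = √(40704 - 4964136) = √(-4923432) = 6*I*√136762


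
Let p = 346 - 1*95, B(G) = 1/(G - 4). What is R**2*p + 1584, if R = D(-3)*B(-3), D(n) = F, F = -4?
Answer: 81632/49 ≈ 1666.0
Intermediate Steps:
D(n) = -4
B(G) = 1/(-4 + G)
p = 251 (p = 346 - 95 = 251)
R = 4/7 (R = -4/(-4 - 3) = -4/(-7) = -4*(-1/7) = 4/7 ≈ 0.57143)
R**2*p + 1584 = (4/7)**2*251 + 1584 = (16/49)*251 + 1584 = 4016/49 + 1584 = 81632/49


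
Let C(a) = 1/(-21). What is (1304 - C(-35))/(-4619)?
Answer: -27385/96999 ≈ -0.28232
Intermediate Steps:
C(a) = -1/21
(1304 - C(-35))/(-4619) = (1304 - 1*(-1/21))/(-4619) = (1304 + 1/21)*(-1/4619) = (27385/21)*(-1/4619) = -27385/96999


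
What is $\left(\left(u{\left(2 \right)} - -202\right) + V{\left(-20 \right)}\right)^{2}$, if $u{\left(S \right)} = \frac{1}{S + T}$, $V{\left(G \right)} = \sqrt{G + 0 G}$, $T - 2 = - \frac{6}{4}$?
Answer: $\frac{1023644}{25} + \frac{4048 i \sqrt{5}}{5} \approx 40946.0 + 1810.3 i$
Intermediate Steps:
$T = \frac{1}{2}$ ($T = 2 - \frac{6}{4} = 2 - \frac{3}{2} = \frac{1}{2} \approx 0.5$)
$V{\left(G \right)} = \sqrt{G}$ ($V{\left(G \right)} = \sqrt{G + 0} = \sqrt{G}$)
$u{\left(S \right)} = \frac{1}{\frac{1}{2} + S}$ ($u{\left(S \right)} = \frac{1}{S + \frac{1}{2}} = \frac{1}{\frac{1}{2} + S}$)
$\left(\left(u{\left(2 \right)} - -202\right) + V{\left(-20 \right)}\right)^{2} = \left(\left(\frac{2}{1 + 2 \cdot 2} - -202\right) + \sqrt{-20}\right)^{2} = \left(\left(\frac{2}{1 + 4} + 202\right) + 2 i \sqrt{5}\right)^{2} = \left(\left(\frac{2}{5} + 202\right) + 2 i \sqrt{5}\right)^{2} = \left(\frac{1012}{5} + 2 i \sqrt{5}\right)^{2}$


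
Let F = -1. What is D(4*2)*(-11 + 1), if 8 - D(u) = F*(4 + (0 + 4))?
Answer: -160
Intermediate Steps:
D(u) = 16 (D(u) = 8 - (-1)*(4 + (0 + 4)) = 8 - (-1)*(4 + 4) = 8 - (-1)*8 = 8 - 1*(-8) = 8 + 8 = 16)
D(4*2)*(-11 + 1) = 16*(-11 + 1) = 16*(-10) = -160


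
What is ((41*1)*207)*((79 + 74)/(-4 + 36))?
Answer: 1298511/32 ≈ 40579.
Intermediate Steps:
((41*1)*207)*((79 + 74)/(-4 + 36)) = (41*207)*(153/32) = 8487*(153*(1/32)) = 8487*(153/32) = 1298511/32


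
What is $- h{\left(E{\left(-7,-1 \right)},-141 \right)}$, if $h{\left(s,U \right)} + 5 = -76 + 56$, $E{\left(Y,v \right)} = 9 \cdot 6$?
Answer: $25$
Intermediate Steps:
$E{\left(Y,v \right)} = 54$
$h{\left(s,U \right)} = -25$ ($h{\left(s,U \right)} = -5 + \left(-76 + 56\right) = -5 - 20 = -25$)
$- h{\left(E{\left(-7,-1 \right)},-141 \right)} = \left(-1\right) \left(-25\right) = 25$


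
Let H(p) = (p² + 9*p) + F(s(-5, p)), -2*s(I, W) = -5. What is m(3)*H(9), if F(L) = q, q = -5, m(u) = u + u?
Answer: 942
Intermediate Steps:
s(I, W) = 5/2 (s(I, W) = -½*(-5) = 5/2)
m(u) = 2*u
F(L) = -5
H(p) = -5 + p² + 9*p (H(p) = (p² + 9*p) - 5 = -5 + p² + 9*p)
m(3)*H(9) = (2*3)*(-5 + 9² + 9*9) = 6*(-5 + 81 + 81) = 6*157 = 942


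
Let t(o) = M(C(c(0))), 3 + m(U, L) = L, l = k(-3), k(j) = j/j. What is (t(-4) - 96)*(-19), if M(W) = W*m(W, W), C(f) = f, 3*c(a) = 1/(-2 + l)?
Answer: 16226/9 ≈ 1802.9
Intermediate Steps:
k(j) = 1
l = 1
c(a) = -⅓ (c(a) = 1/(3*(-2 + 1)) = (⅓)/(-1) = (⅓)*(-1) = -⅓)
m(U, L) = -3 + L
M(W) = W*(-3 + W)
t(o) = 10/9 (t(o) = -(-3 - ⅓)/3 = -⅓*(-10/3) = 10/9)
(t(-4) - 96)*(-19) = (10/9 - 96)*(-19) = -854/9*(-19) = 16226/9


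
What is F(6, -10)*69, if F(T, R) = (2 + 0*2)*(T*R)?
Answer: -8280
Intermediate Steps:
F(T, R) = 2*R*T (F(T, R) = (2 + 0)*(R*T) = 2*(R*T) = 2*R*T)
F(6, -10)*69 = (2*(-10)*6)*69 = -120*69 = -8280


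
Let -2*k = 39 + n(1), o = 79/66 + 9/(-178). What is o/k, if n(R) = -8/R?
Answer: -6734/91047 ≈ -0.073962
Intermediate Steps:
o = 3367/2937 (o = 79*(1/66) + 9*(-1/178) = 79/66 - 9/178 = 3367/2937 ≈ 1.1464)
k = -31/2 (k = -(39 - 8/1)/2 = -(39 - 8*1)/2 = -(39 - 8)/2 = -1/2*31 = -31/2 ≈ -15.500)
o/k = 3367/(2937*(-31/2)) = (3367/2937)*(-2/31) = -6734/91047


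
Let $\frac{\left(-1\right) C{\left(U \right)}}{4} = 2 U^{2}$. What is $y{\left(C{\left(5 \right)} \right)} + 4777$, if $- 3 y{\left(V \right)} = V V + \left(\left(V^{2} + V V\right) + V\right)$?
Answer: $- \frac{105469}{3} \approx -35156.0$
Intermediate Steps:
$C{\left(U \right)} = - 8 U^{2}$ ($C{\left(U \right)} = - 4 \cdot 2 U^{2} = - 8 U^{2}$)
$y{\left(V \right)} = - V^{2} - \frac{V}{3}$ ($y{\left(V \right)} = - \frac{V V + \left(\left(V^{2} + V V\right) + V\right)}{3} = - \frac{V^{2} + \left(\left(V^{2} + V^{2}\right) + V\right)}{3} = - \frac{V^{2} + \left(2 V^{2} + V\right)}{3} = - \frac{V^{2} + \left(V + 2 V^{2}\right)}{3} = - \frac{V + 3 V^{2}}{3} = - V^{2} - \frac{V}{3}$)
$y{\left(C{\left(5 \right)} \right)} + 4777 = - - 8 \cdot 5^{2} \left(\frac{1}{3} - 8 \cdot 5^{2}\right) + 4777 = - \left(-8\right) 25 \left(\frac{1}{3} - 200\right) + 4777 = \left(-1\right) \left(-200\right) \left(\frac{1}{3} - 200\right) + 4777 = \left(-1\right) \left(-200\right) \left(- \frac{599}{3}\right) + 4777 = - \frac{119800}{3} + 4777 = - \frac{105469}{3}$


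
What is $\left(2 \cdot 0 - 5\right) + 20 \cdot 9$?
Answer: $175$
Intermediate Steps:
$\left(2 \cdot 0 - 5\right) + 20 \cdot 9 = \left(0 - 5\right) + 180 = -5 + 180 = 175$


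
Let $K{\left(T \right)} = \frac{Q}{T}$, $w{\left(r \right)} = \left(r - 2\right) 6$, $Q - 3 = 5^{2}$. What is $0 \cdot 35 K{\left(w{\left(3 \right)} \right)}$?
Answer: $0$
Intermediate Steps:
$Q = 28$ ($Q = 3 + 5^{2} = 3 + 25 = 28$)
$w{\left(r \right)} = -12 + 6 r$ ($w{\left(r \right)} = \left(-2 + r\right) 6 = -12 + 6 r$)
$K{\left(T \right)} = \frac{28}{T}$
$0 \cdot 35 K{\left(w{\left(3 \right)} \right)} = 0 \cdot 35 \frac{28}{-12 + 6 \cdot 3} = 0 \frac{28}{-12 + 18} = 0 \cdot \frac{28}{6} = 0 \cdot 28 \cdot \frac{1}{6} = 0 \cdot \frac{14}{3} = 0$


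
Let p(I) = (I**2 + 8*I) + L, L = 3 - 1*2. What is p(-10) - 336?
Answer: -315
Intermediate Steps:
L = 1 (L = 3 - 2 = 1)
p(I) = 1 + I**2 + 8*I (p(I) = (I**2 + 8*I) + 1 = 1 + I**2 + 8*I)
p(-10) - 336 = (1 + (-10)**2 + 8*(-10)) - 336 = (1 + 100 - 80) - 336 = 21 - 336 = -315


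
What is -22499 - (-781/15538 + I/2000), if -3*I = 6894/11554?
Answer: -2019573801210419/89763026000 ≈ -22499.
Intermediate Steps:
I = -1149/5777 (I = -2298/11554 = -1/3*3447/5777 = -1149/5777 ≈ -0.19889)
-22499 - (-781/15538 + I/2000) = -22499 - (-781/15538 - 1149/5777/2000) = -22499 - (-781*1/15538 - 1149/5777*1/2000) = -22499 - (-781/15538 - 1149/11554000) = -22499 - 1*(-4520763581/89763026000) = -22499 + 4520763581/89763026000 = -2019573801210419/89763026000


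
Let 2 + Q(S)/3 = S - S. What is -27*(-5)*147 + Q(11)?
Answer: 19839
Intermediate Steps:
Q(S) = -6 (Q(S) = -6 + 3*(S - S) = -6 + 3*0 = -6 + 0 = -6)
-27*(-5)*147 + Q(11) = -27*(-5)*147 - 6 = 135*147 - 6 = 19845 - 6 = 19839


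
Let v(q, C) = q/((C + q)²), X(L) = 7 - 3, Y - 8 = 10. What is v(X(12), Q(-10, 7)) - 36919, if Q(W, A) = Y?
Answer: -4467198/121 ≈ -36919.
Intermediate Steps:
Y = 18 (Y = 8 + 10 = 18)
Q(W, A) = 18
X(L) = 4
v(q, C) = q/(C + q)²
v(X(12), Q(-10, 7)) - 36919 = 4/(18 + 4)² - 36919 = 4/22² - 36919 = 4*(1/484) - 36919 = 1/121 - 36919 = -4467198/121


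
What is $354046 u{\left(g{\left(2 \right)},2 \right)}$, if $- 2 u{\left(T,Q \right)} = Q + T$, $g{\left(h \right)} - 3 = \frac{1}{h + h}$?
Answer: $- \frac{3717483}{4} \approx -9.2937 \cdot 10^{5}$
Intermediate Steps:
$g{\left(h \right)} = 3 + \frac{1}{2 h}$ ($g{\left(h \right)} = 3 + \frac{1}{h + h} = 3 + \frac{1}{2 h}$)
$u{\left(T,Q \right)} = - \frac{Q}{2} - \frac{T}{2}$ ($u{\left(T,Q \right)} = - \frac{Q + T}{2} = - \frac{Q}{2} - \frac{T}{2}$)
$354046 u{\left(g{\left(2 \right)},2 \right)} = 354046 \left(\left(- \frac{1}{2}\right) 2 - \frac{3 + \frac{1}{2 \cdot 2}}{2}\right) = 354046 \left(-1 - \frac{3 + \frac{1}{2} \cdot \frac{1}{2}}{2}\right) = 354046 \left(-1 - \frac{3 + \frac{1}{4}}{2}\right) = 354046 \left(-1 - \frac{13}{8}\right) = 354046 \left(- \frac{21}{8}\right) = - \frac{3717483}{4}$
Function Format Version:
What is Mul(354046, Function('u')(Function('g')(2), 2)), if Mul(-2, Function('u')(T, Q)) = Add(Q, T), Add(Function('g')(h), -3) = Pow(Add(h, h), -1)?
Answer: Rational(-3717483, 4) ≈ -9.2937e+5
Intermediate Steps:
Function('g')(h) = Add(3, Mul(Rational(1, 2), Pow(h, -1))) (Function('g')(h) = Add(3, Pow(Add(h, h), -1)) = Add(3, Pow(Mul(2, h), -1)) = Add(3, Mul(Rational(1, 2), Pow(h, -1))))
Function('u')(T, Q) = Add(Mul(Rational(-1, 2), Q), Mul(Rational(-1, 2), T)) (Function('u')(T, Q) = Mul(Rational(-1, 2), Add(Q, T)) = Add(Mul(Rational(-1, 2), Q), Mul(Rational(-1, 2), T)))
Mul(354046, Function('u')(Function('g')(2), 2)) = Mul(354046, Add(Mul(Rational(-1, 2), 2), Mul(Rational(-1, 2), Add(3, Mul(Rational(1, 2), Pow(2, -1)))))) = Mul(354046, Add(-1, Mul(Rational(-1, 2), Add(3, Mul(Rational(1, 2), Rational(1, 2)))))) = Mul(354046, Add(-1, Mul(Rational(-1, 2), Add(3, Rational(1, 4))))) = Mul(354046, Add(-1, Mul(Rational(-1, 2), Rational(13, 4)))) = Mul(354046, Add(-1, Rational(-13, 8))) = Mul(354046, Rational(-21, 8)) = Rational(-3717483, 4)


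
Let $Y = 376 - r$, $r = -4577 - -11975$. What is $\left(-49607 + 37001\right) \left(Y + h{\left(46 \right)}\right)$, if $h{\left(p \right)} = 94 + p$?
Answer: $86754492$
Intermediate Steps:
$r = 7398$ ($r = -4577 + 11975 = 7398$)
$Y = -7022$ ($Y = 376 - 7398 = -7022$)
$\left(-49607 + 37001\right) \left(Y + h{\left(46 \right)}\right) = \left(-49607 + 37001\right) \left(-7022 + \left(94 + 46\right)\right) = - 12606 \left(-7022 + 140\right) = \left(-12606\right) \left(-6882\right) = 86754492$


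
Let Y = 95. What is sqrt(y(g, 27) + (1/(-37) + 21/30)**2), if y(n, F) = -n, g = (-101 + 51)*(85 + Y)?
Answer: 3*sqrt(136906889)/370 ≈ 94.871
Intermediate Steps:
g = -9000 (g = (-101 + 51)*(85 + 95) = -50*180 = -9000)
sqrt(y(g, 27) + (1/(-37) + 21/30)**2) = sqrt(-1*(-9000) + (1/(-37) + 21/30)**2) = sqrt(9000 + (1*(-1/37) + 21*(1/30))**2) = sqrt(9000 + (-1/37 + 7/10)**2) = sqrt(9000 + (249/370)**2) = sqrt(9000 + 62001/136900) = sqrt(1232162001/136900) = 3*sqrt(136906889)/370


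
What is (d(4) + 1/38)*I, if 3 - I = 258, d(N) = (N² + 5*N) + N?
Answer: -387855/38 ≈ -10207.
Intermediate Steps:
d(N) = N² + 6*N
I = -255 (I = 3 - 1*258 = 3 - 258 = -255)
(d(4) + 1/38)*I = (4*(6 + 4) + 1/38)*(-255) = (4*10 + 1/38)*(-255) = (40 + 1/38)*(-255) = (1521/38)*(-255) = -387855/38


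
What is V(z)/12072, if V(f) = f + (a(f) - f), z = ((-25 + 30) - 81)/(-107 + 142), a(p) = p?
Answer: -19/105630 ≈ -0.00017987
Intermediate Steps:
z = -76/35 (z = (5 - 81)/35 = -76*1/35 = -76/35 ≈ -2.1714)
V(f) = f (V(f) = f + (f - f) = f + 0 = f)
V(z)/12072 = -76/35/12072 = -76/35*1/12072 = -19/105630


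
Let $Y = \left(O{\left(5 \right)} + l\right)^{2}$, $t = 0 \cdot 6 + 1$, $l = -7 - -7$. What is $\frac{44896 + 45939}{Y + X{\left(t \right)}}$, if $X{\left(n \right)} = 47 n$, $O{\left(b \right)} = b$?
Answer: $\frac{90835}{72} \approx 1261.6$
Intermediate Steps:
$l = 0$ ($l = -7 + 7 = 0$)
$t = 1$ ($t = 0 + 1 = 1$)
$Y = 25$ ($Y = \left(5 + 0\right)^{2} = 5^{2} = 25$)
$\frac{44896 + 45939}{Y + X{\left(t \right)}} = \frac{44896 + 45939}{25 + 47 \cdot 1} = \frac{90835}{25 + 47} = \frac{90835}{72}$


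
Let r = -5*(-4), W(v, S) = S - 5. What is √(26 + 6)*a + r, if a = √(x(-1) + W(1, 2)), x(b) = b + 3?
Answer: 20 + 4*I*√2 ≈ 20.0 + 5.6569*I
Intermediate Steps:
x(b) = 3 + b
W(v, S) = -5 + S
a = I (a = √((3 - 1) + (-5 + 2)) = √(2 - 3) = √(-1) = I ≈ 1.0*I)
r = 20
√(26 + 6)*a + r = √(26 + 6)*I + 20 = √32*I + 20 = (4*√2)*I + 20 = 4*I*√2 + 20 = 20 + 4*I*√2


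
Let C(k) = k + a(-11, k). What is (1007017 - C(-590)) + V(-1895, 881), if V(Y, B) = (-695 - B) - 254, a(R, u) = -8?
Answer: 1005785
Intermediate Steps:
C(k) = -8 + k (C(k) = k - 8 = -8 + k)
V(Y, B) = -949 - B
(1007017 - C(-590)) + V(-1895, 881) = (1007017 - (-8 - 590)) + (-949 - 1*881) = (1007017 - 1*(-598)) + (-949 - 881) = (1007017 + 598) - 1830 = 1007615 - 1830 = 1005785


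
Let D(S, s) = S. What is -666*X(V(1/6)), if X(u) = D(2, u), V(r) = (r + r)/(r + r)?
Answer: -1332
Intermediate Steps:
V(r) = 1 (V(r) = (2*r)/((2*r)) = (2*r)*(1/(2*r)) = 1)
X(u) = 2
-666*X(V(1/6)) = -666*2 = -1332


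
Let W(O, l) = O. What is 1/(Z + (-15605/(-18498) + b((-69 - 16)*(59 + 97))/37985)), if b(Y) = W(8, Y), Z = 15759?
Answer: 702646530/11073599570179 ≈ 6.3452e-5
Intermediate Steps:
b(Y) = 8
1/(Z + (-15605/(-18498) + b((-69 - 16)*(59 + 97))/37985)) = 1/(15759 + (-15605/(-18498) + 8/37985)) = 1/(15759 + (-15605*(-1/18498) + 8*(1/37985))) = 1/(15759 + (15605/18498 + 8/37985)) = 1/(15759 + 592903909/702646530) = 1/(11073599570179/702646530) = 702646530/11073599570179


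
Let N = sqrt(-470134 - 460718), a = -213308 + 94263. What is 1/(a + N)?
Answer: -119045/14172642877 - 234*I*sqrt(17)/14172642877 ≈ -8.3996e-6 - 6.8075e-8*I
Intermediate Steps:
a = -119045
N = 234*I*sqrt(17) (N = sqrt(-930852) = 234*I*sqrt(17) ≈ 964.81*I)
1/(a + N) = 1/(-119045 + 234*I*sqrt(17))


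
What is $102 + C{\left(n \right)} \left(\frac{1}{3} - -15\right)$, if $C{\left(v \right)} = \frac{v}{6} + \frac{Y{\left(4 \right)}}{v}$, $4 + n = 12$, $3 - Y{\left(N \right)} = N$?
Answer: $\frac{4339}{36} \approx 120.53$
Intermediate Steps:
$Y{\left(N \right)} = 3 - N$
$n = 8$ ($n = -4 + 12 = 8$)
$C{\left(v \right)} = - \frac{1}{v} + \frac{v}{6}$ ($C{\left(v \right)} = \frac{v}{6} + \frac{3 - 4}{v} = v \frac{1}{6} + \frac{3 - 4}{v} = \frac{v}{6} - \frac{1}{v} = - \frac{1}{v} + \frac{v}{6}$)
$102 + C{\left(n \right)} \left(\frac{1}{3} - -15\right) = 102 + \left(- \frac{1}{8} + \frac{1}{6} \cdot 8\right) \left(\frac{1}{3} - -15\right) = 102 + \left(\left(-1\right) \frac{1}{8} + \frac{4}{3}\right) \left(\frac{1}{3} + 15\right) = 102 + \left(- \frac{1}{8} + \frac{4}{3}\right) \frac{46}{3} = 102 + \frac{29}{24} \cdot \frac{46}{3} = 102 + \frac{667}{36} = \frac{4339}{36}$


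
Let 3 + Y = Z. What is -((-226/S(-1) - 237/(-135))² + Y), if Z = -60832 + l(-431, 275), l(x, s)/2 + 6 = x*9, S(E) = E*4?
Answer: 528211451/8100 ≈ 65211.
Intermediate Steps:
S(E) = 4*E
l(x, s) = -12 + 18*x (l(x, s) = -12 + 2*(x*9) = -12 + 2*(9*x) = -12 + 18*x)
Z = -68602 (Z = -60832 + (-12 + 18*(-431)) = -60832 + (-12 - 7758) = -60832 - 7770 = -68602)
Y = -68605 (Y = -3 - 68602 = -68605)
-((-226/S(-1) - 237/(-135))² + Y) = -((-226/(4*(-1)) - 237/(-135))² - 68605) = -((-226/(-4) - 237*(-1/135))² - 68605) = -((-226*(-¼) + 79/45)² - 68605) = -((113/2 + 79/45)² - 68605) = -((5243/90)² - 68605) = -(27489049/8100 - 68605) = -1*(-528211451/8100) = 528211451/8100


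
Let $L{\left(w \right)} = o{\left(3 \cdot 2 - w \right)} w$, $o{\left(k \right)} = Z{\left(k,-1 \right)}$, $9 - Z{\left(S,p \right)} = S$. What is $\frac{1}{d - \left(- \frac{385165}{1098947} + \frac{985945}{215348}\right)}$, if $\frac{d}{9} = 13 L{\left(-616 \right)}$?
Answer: $\frac{236656038556}{10455494968068536121} \approx 2.2635 \cdot 10^{-8}$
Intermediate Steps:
$Z{\left(S,p \right)} = 9 - S$
$o{\left(k \right)} = 9 - k$
$L{\left(w \right)} = w \left(3 + w\right)$ ($L{\left(w \right)} = \left(9 - \left(3 \cdot 2 - w\right)\right) w = \left(9 - \left(6 - w\right)\right) w = \left(9 + \left(-6 + w\right)\right) w = \left(3 + w\right) w = w \left(3 + w\right)$)
$d = 44180136$ ($d = 9 \cdot 13 \left(- 616 \left(3 - 616\right)\right) = 9 \cdot 13 \left(\left(-616\right) \left(-613\right)\right) = 9 \cdot 13 \cdot 377608 = 9 \cdot 4908904 = 44180136$)
$\frac{1}{d - \left(- \frac{385165}{1098947} + \frac{985945}{215348}\right)} = \frac{1}{44180136 - \left(- \frac{385165}{1098947} + \frac{985945}{215348}\right)} = \frac{1}{44180136 - \frac{1000556787495}{236656038556}} = \frac{1}{\frac{10455494968068536121}{236656038556}} = \frac{236656038556}{10455494968068536121}$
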